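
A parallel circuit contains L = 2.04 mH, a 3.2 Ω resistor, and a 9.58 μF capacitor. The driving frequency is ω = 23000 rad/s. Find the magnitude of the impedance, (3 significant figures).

2.70 Ω

X_L = ωL = 46.9 Ω
X_C = 1/(ωC) = 4.54 Ω
Parallel: admittances add. Y = 1/R + 1/(jωL) + jωC
Y = (0.312 + j0.199) S
|Y| = 0.370 S → |Z| = 1/|Y| = 2.70 Ω, ∠Z = −∠Y = -32.5°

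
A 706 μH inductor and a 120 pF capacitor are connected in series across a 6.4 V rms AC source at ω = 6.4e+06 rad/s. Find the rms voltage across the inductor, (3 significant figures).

8.99 V

X_L = ωL = 4520 Ω
X_C = 1/(ωC) = 1300 Ω
Net reactance X = X_L − X_C = 3220 Ω
Z = j3220 Ω
|Z| = √(0² + 3220²) = 3220 Ω
I = V/|Z| = 1.99 mA
V_L = I·|Z_L| = 0.00199 × 4520 = 8.99 V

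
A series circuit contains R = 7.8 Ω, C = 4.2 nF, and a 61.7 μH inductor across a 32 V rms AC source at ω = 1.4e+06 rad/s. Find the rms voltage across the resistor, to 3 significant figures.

2.97 V

X_L = ωL = 86.4 Ω
X_C = 1/(ωC) = 170 Ω
Net reactance X = X_L − X_C = -83.7 Ω
Z = 7.80 − j83.7 Ω
|Z| = √(7.80² + 83.7²) = 84.1 Ω
I = V/|Z| = 381 mA
V_R = I·|Z_R| = 0.381 × 7.80 = 2.97 V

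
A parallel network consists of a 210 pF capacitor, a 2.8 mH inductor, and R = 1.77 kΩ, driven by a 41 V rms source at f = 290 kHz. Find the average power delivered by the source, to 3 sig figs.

950 mW

ω = 2πf = 1.822e+06 rad/s
X_L = ωL = 5100 Ω
X_C = 1/(ωC) = 2610 Ω
Parallel: admittances add. Y = 1/R + 1/(jωL) + jωC
Y = (0.000565 + j0.000187) S
|Y| = 0.000595 S → |Z| = 1/|Y| = 1680 Ω, ∠Z = −∠Y = -18.3°
I = V/|Z| = 24.4 mA
P = VI cos φ = 41 × 0.0244 × cos(-18.3°) = 950 mW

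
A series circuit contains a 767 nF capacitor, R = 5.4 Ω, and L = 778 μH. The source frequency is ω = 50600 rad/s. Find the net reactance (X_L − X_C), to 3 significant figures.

13.6 Ω

X_L = ωL = 39.4 Ω
X_C = 1/(ωC) = 25.8 Ω
X = 39.4 − 25.8 = 13.6 Ω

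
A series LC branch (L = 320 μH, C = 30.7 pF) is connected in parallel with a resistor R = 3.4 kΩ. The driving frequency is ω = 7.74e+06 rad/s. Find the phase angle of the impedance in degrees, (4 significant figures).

X_L = ωL = 2477 Ω
X_C = 1/(ωC) = 4208 Ω
Branch 1: Z₁ = R = 3400 Ω
Branch 2 (series LC): Z₂ = j(X_L − X_C) = −j1732 Ω
Parallel: Z = Z₁Z₂/(Z₁+Z₂), |Z| = 1543 Ω, ∠Z = -63.01°

-63.01°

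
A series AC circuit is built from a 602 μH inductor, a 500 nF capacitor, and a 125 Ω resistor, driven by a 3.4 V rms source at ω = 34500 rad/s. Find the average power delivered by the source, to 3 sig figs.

85.0 mW

X_L = ωL = 20.8 Ω
X_C = 1/(ωC) = 58.0 Ω
Net reactance X = X_L − X_C = -37.2 Ω
Z = 125 − j37.2 Ω
|Z| = √(125² + 37.2²) = 130 Ω
∠Z = arctan(-37.2/125) = -16.6°
I = V/|Z| = 26.1 mA
P = VI cos φ = 3.4 × 0.0261 × cos(-16.6°) = 85.0 mW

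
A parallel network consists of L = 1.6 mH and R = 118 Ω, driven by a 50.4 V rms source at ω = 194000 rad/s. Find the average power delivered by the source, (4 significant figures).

21.53 W

X_L = ωL = 310.4 Ω
Parallel: admittances add. Y = 1/R + 1/(jωL)
Y = (0.008475 − j0.003222) S
|Y| = 0.009066 S → |Z| = 1/|Y| = 110.3 Ω, ∠Z = −∠Y = 20.81°
I = V/|Z| = 456.9 mA
P = VI cos φ = 50.4 × 0.4569 × cos(20.81°) = 21.53 W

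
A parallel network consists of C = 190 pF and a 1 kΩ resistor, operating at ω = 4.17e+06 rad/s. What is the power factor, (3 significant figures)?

0.784

X_C = 1/(ωC) = 1260 Ω
Parallel: admittances add. Y = 1/R + jωC
Y = (0.00100 + j0.000792) S
|Y| = 0.00128 S → |Z| = 1/|Y| = 784 Ω, ∠Z = −∠Y = -38.4°
cos φ = cos(-38.4°) = 0.784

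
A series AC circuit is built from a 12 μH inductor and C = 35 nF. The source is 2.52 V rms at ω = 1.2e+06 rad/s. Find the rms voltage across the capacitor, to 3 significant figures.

6.38 V

X_L = ωL = 14.4 Ω
X_C = 1/(ωC) = 23.8 Ω
Net reactance X = X_L − X_C = -9.41 Ω
Z = − j9.41 Ω
|Z| = √(0² + 9.41²) = 9.41 Ω
I = V/|Z| = 268 mA
V_C = I·|Z_C| = 0.268 × 23.8 = 6.38 V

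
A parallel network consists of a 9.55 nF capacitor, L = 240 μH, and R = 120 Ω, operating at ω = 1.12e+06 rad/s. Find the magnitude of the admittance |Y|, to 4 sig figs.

X_L = ωL = 268.8 Ω
X_C = 1/(ωC) = 93.49 Ω
Parallel: admittances add. Y = 1/R + 1/(jωL) + jωC
Y = (0.008333 + j0.006976) S
|Y| = 0.01087 S → |Z| = 1/|Y| = 92.02 Ω, ∠Z = −∠Y = -39.93°

10.87 mS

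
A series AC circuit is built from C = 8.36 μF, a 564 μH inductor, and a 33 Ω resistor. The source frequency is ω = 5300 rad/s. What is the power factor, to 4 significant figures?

0.8600

X_L = ωL = 2.989 Ω
X_C = 1/(ωC) = 22.57 Ω
Net reactance X = X_L − X_C = -19.58 Ω
Z = 33.00 − j19.58 Ω
|Z| = √(33.00² + 19.58²) = 38.37 Ω
∠Z = arctan(-19.58/33.00) = -30.68°
cos φ = cos(-30.68°) = 0.8600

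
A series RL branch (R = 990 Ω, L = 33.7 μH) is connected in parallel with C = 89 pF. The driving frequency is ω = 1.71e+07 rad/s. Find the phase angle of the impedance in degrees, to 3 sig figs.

X_L = ωL = 576 Ω
X_C = 1/(ωC) = 657 Ω
Branch 1 (R+jX_L): Z₁ = 990 + j576 Ω, |Z₁| = 1150 Ω
Branch 2 (−jX_C): Z₂ = −j657 Ω
Parallel: Z = Z₁Z₂/(Z₁+Z₂), |Z| = 758 Ω, ∠Z = -55.1°

-55.1°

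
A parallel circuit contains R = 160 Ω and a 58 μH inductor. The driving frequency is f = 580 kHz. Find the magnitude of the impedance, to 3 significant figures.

128 Ω

ω = 2πf = 3.644e+06 rad/s
X_L = ωL = 211 Ω
Parallel: admittances add. Y = 1/R + 1/(jωL)
Y = (0.00625 − j0.00473) S
|Y| = 0.00784 S → |Z| = 1/|Y| = 128 Ω, ∠Z = −∠Y = 37.1°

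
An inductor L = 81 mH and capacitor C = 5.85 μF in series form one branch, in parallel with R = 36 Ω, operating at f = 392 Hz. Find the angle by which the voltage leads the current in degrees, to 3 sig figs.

15.5°

ω = 2πf = 2463 rad/s
X_L = ωL = 200 Ω
X_C = 1/(ωC) = 69.4 Ω
Branch 1: Z₁ = R = 36.0 Ω
Branch 2 (series LC): Z₂ = j(X_L − X_C) = j130 Ω
Parallel: Z = Z₁Z₂/(Z₁+Z₂), |Z| = 34.7 Ω, ∠Z = 15.5°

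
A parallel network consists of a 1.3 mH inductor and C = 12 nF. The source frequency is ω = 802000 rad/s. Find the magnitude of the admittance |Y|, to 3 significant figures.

8.66 mS

X_L = ωL = 1040 Ω
X_C = 1/(ωC) = 104 Ω
Parallel: admittances add. Y = 1/(jωL) + jωC
Y = (0 + j0.00866) S
|Y| = 0.00866 S → |Z| = 1/|Y| = 115 Ω, ∠Z = −∠Y = -90.0°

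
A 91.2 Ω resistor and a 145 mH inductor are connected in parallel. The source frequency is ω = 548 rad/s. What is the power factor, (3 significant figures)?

0.657

X_L = ωL = 79.5 Ω
Parallel: admittances add. Y = 1/R + 1/(jωL)
Y = (0.0110 − j0.0126) S
|Y| = 0.0167 S → |Z| = 1/|Y| = 59.9 Ω, ∠Z = −∠Y = 48.9°
cos φ = cos(48.9°) = 0.657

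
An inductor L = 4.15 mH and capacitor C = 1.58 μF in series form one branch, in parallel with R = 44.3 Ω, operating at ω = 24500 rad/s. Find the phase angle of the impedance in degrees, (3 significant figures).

X_L = ωL = 102 Ω
X_C = 1/(ωC) = 25.8 Ω
Branch 1: Z₁ = R = 44.3 Ω
Branch 2 (series LC): Z₂ = j(X_L − X_C) = j75.8 Ω
Parallel: Z = Z₁Z₂/(Z₁+Z₂), |Z| = 38.3 Ω, ∠Z = 30.3°

30.3°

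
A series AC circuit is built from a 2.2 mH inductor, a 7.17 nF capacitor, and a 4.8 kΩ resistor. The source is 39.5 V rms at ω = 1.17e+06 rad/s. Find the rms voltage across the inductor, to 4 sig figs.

18.86 V

X_L = ωL = 2574 Ω
X_C = 1/(ωC) = 119.2 Ω
Net reactance X = X_L − X_C = 2455 Ω
Z = 4800 + j2455 Ω
|Z| = √(4800² + 2455²) = 5391 Ω
I = V/|Z| = 7.327 mA
V_L = I·|Z_L| = 0.007327 × 2574 = 18.86 V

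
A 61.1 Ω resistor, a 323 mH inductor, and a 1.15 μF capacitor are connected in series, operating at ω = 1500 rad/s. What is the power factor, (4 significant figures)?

0.5401

X_L = ωL = 484.5 Ω
X_C = 1/(ωC) = 579.7 Ω
Net reactance X = X_L − X_C = -95.21 Ω
Z = 61.10 − j95.21 Ω
|Z| = √(61.10² + 95.21²) = 113.1 Ω
∠Z = arctan(-95.21/61.10) = -57.31°
cos φ = cos(-57.31°) = 0.5401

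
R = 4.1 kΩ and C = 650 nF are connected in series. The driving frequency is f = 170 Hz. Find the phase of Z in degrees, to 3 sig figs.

ω = 2πf = 1068 rad/s
X_C = 1/(ωC) = 1440 Ω
Z = 4100 − j1440 Ω
|Z| = √(4100² + 1440²) = 4350 Ω
∠Z = arctan(-1440/4100) = -19.4°

-19.4°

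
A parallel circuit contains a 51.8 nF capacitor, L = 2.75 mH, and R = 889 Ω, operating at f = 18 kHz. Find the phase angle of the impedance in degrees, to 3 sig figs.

-66.9°

ω = 2πf = 113100 rad/s
X_L = ωL = 311 Ω
X_C = 1/(ωC) = 171 Ω
Parallel: admittances add. Y = 1/R + 1/(jωL) + jωC
Y = (0.00112 + j0.00264) S
|Y| = 0.00287 S → |Z| = 1/|Y| = 348 Ω, ∠Z = −∠Y = -66.9°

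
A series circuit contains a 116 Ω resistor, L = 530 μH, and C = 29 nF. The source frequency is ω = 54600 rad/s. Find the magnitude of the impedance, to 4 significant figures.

613.7 Ω

X_L = ωL = 28.94 Ω
X_C = 1/(ωC) = 631.6 Ω
Net reactance X = X_L − X_C = -602.6 Ω
Z = 116.0 − j602.6 Ω
|Z| = √(116.0² + 602.6²) = 613.7 Ω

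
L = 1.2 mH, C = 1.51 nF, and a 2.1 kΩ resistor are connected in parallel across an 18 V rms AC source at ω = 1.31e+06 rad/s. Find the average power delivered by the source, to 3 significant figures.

X_L = ωL = 1570 Ω
X_C = 1/(ωC) = 506 Ω
Parallel: admittances add. Y = 1/R + 1/(jωL) + jωC
Y = (0.000476 + j0.00134) S
|Y| = 0.00142 S → |Z| = 1/|Y| = 702 Ω, ∠Z = −∠Y = -70.5°
I = V/|Z| = 25.6 mA
P = VI cos φ = 18 × 0.0256 × cos(-70.5°) = 154 mW

154 mW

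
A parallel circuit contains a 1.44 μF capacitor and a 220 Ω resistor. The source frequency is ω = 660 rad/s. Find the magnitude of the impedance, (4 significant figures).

X_C = 1/(ωC) = 1052 Ω
Parallel: admittances add. Y = 1/R + jωC
Y = (0.004545 + j0.0009504) S
|Y| = 0.004644 S → |Z| = 1/|Y| = 215.3 Ω, ∠Z = −∠Y = -11.81°

215.3 Ω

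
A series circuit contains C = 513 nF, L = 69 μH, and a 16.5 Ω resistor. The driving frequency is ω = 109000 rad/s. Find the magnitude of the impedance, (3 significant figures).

19.5 Ω

X_L = ωL = 7.52 Ω
X_C = 1/(ωC) = 17.9 Ω
Net reactance X = X_L − X_C = -10.4 Ω
Z = 16.5 − j10.4 Ω
|Z| = √(16.5² + 10.4²) = 19.5 Ω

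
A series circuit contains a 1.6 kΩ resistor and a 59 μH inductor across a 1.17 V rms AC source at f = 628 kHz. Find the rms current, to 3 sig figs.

ω = 2πf = 3.946e+06 rad/s
X_L = ωL = 233 Ω
Z = 1600 + j233 Ω
|Z| = √(1600² + 233²) = 1620 Ω
I = V/|Z| = 1.17/1620 = 724 μA

724 μA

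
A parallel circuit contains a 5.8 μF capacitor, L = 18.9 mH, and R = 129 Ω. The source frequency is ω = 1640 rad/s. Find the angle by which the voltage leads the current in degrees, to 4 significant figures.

X_L = ωL = 31.00 Ω
X_C = 1/(ωC) = 105.1 Ω
Parallel: admittances add. Y = 1/R + 1/(jωL) + jωC
Y = (0.007752 − j0.02275) S
|Y| = 0.02403 S → |Z| = 1/|Y| = 41.61 Ω, ∠Z = −∠Y = 71.18°

71.18°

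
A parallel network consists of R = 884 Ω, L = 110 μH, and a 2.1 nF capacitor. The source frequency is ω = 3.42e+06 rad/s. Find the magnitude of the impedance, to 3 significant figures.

X_L = ωL = 376 Ω
X_C = 1/(ωC) = 139 Ω
Parallel: admittances add. Y = 1/R + 1/(jωL) + jωC
Y = (0.00113 + j0.00452) S
|Y| = 0.00466 S → |Z| = 1/|Y| = 214 Ω, ∠Z = −∠Y = -76.0°

214 Ω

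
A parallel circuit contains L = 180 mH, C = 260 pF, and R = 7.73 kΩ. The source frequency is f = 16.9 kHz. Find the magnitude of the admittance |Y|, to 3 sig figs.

ω = 2πf = 106200 rad/s
X_L = ωL = 19100 Ω
X_C = 1/(ωC) = 36200 Ω
Parallel: admittances add. Y = 1/R + 1/(jωL) + jωC
Y = (0.000129 − j2.47e-05) S
|Y| = 0.000132 S → |Z| = 1/|Y| = 7590 Ω, ∠Z = −∠Y = 10.8°

132 μS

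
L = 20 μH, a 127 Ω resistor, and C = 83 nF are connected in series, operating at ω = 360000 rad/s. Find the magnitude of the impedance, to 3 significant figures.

130 Ω

X_L = ωL = 7.20 Ω
X_C = 1/(ωC) = 33.5 Ω
Net reactance X = X_L − X_C = -26.3 Ω
Z = 127 − j26.3 Ω
|Z| = √(127² + 26.3²) = 130 Ω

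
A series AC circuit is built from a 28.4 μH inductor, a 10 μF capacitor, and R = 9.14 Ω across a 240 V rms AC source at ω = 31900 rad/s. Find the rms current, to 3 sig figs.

25.5 A

X_L = ωL = 0.906 Ω
X_C = 1/(ωC) = 3.13 Ω
Net reactance X = X_L − X_C = -2.23 Ω
Z = 9.14 − j2.23 Ω
|Z| = √(9.14² + 2.23²) = 9.41 Ω
I = V/|Z| = 240/9.41 = 25.5 A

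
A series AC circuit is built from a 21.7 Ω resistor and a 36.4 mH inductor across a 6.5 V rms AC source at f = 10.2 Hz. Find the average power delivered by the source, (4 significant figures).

1.925 W

ω = 2πf = 64.09 rad/s
X_L = ωL = 2.333 Ω
Z = 21.70 + j2.333 Ω
|Z| = √(21.70² + 2.333²) = 21.83 Ω
∠Z = arctan(2.333/21.70) = 6.136°
I = V/|Z| = 297.8 mA
P = VI cos φ = 6.5 × 0.2978 × cos(6.136°) = 1.925 W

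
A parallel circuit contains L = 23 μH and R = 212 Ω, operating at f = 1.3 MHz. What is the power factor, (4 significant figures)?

ω = 2πf = 8.168e+06 rad/s
X_L = ωL = 187.9 Ω
Parallel: admittances add. Y = 1/R + 1/(jωL)
Y = (0.004717 − j0.005323) S
|Y| = 0.007112 S → |Z| = 1/|Y| = 140.6 Ω, ∠Z = −∠Y = 48.45°
cos φ = cos(48.45°) = 0.6632

0.6632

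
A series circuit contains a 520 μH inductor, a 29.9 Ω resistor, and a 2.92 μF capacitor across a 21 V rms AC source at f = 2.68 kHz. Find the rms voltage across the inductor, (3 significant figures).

ω = 2πf = 16840 rad/s
X_L = ωL = 8.76 Ω
X_C = 1/(ωC) = 20.3 Ω
Net reactance X = X_L − X_C = -11.6 Ω
Z = 29.9 − j11.6 Ω
|Z| = √(29.9² + 11.6²) = 32.1 Ω
I = V/|Z| = 655 mA
V_L = I·|Z_L| = 0.655 × 8.76 = 5.73 V

5.73 V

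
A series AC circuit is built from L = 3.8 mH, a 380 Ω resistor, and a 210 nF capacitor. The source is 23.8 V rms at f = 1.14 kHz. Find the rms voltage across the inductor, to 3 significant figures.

ω = 2πf = 7163 rad/s
X_L = ωL = 27.2 Ω
X_C = 1/(ωC) = 665 Ω
Net reactance X = X_L − X_C = -638 Ω
Z = 380 − j638 Ω
|Z| = √(380² + 638²) = 742 Ω
I = V/|Z| = 32.1 mA
V_L = I·|Z_L| = 0.0321 × 27.2 = 0.873 V

0.873 V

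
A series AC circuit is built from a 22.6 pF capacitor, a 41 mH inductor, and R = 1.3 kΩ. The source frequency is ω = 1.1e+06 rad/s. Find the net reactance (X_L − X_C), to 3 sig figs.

4870 Ω

X_L = ωL = 45100 Ω
X_C = 1/(ωC) = 40200 Ω
X = 45100 − 40200 = 4870 Ω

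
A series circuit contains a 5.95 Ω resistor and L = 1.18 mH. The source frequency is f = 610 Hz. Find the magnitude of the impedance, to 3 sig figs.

ω = 2πf = 3833 rad/s
X_L = ωL = 4.52 Ω
Z = 5.95 + j4.52 Ω
|Z| = √(5.95² + 4.52²) = 7.47 Ω

7.47 Ω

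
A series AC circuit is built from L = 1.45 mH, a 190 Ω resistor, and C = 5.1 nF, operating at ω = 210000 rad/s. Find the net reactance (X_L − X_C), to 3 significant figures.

-629 Ω

X_L = ωL = 304 Ω
X_C = 1/(ωC) = 934 Ω
X = 304 − 934 = -629 Ω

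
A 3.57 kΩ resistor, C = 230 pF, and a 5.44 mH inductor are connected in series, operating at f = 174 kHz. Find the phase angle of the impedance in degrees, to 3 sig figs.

28.9°

ω = 2πf = 1.093e+06 rad/s
X_L = ωL = 5950 Ω
X_C = 1/(ωC) = 3980 Ω
Net reactance X = X_L − X_C = 1970 Ω
Z = 3570 + j1970 Ω
|Z| = √(3570² + 1970²) = 4080 Ω
∠Z = arctan(1970/3570) = 28.9°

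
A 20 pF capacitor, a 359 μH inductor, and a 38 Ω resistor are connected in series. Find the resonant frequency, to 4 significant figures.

1.878 MHz

ω₀ = 1/√(LC) = 1/√(0.000359 × 2e-11) = 1.18e+07 rad/s
f₀ = ω₀/(2π) = 1.878 MHz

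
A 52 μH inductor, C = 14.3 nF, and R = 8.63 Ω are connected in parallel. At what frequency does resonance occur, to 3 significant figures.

ω₀ = 1/√(LC) = 1/√(5.2e-05 × 1.43e-08) = 1.16e+06 rad/s
f₀ = ω₀/(2π) = 185 kHz

185 kHz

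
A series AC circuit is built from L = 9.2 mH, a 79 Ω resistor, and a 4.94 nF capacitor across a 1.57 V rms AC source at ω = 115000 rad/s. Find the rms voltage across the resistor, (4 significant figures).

0.1755 V

X_L = ωL = 1058 Ω
X_C = 1/(ωC) = 1760 Ω
Net reactance X = X_L − X_C = -702.3 Ω
Z = 79.00 − j702.3 Ω
|Z| = √(79.00² + 702.3²) = 706.7 Ω
I = V/|Z| = 2.222 mA
V_R = I·|Z_R| = 0.002222 × 79.00 = 0.1755 V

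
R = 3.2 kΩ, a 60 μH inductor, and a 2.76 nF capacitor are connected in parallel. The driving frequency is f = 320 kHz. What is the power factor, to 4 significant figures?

0.1133

ω = 2πf = 2.011e+06 rad/s
X_L = ωL = 120.6 Ω
X_C = 1/(ωC) = 180.2 Ω
Parallel: admittances add. Y = 1/R + 1/(jωL) + jωC
Y = (0.0003125 − j0.002740) S
|Y| = 0.002758 S → |Z| = 1/|Y| = 362.6 Ω, ∠Z = −∠Y = 83.49°
cos φ = cos(83.49°) = 0.1133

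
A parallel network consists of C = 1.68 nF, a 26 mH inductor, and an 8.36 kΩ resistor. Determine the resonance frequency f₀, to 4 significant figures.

24.08 kHz

ω₀ = 1/√(LC) = 1/√(0.026 × 1.68e-09) = 151300 rad/s
f₀ = ω₀/(2π) = 24.08 kHz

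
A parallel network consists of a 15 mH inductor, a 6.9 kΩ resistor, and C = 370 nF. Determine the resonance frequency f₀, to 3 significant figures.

2.14 kHz

ω₀ = 1/√(LC) = 1/√(0.015 × 3.7e-07) = 13420 rad/s
f₀ = ω₀/(2π) = 2.14 kHz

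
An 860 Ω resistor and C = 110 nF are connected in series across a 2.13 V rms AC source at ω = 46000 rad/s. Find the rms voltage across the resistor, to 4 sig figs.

2.076 V

X_C = 1/(ωC) = 197.6 Ω
Z = 860.0 − j197.6 Ω
|Z| = √(860.0² + 197.6²) = 882.4 Ω
I = V/|Z| = 2.414 mA
V_R = I·|Z_R| = 0.002414 × 860.0 = 2.076 V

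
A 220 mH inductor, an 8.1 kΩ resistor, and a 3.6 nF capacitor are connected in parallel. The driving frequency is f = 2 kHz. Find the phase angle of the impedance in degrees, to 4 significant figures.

68.69°

ω = 2πf = 12570 rad/s
X_L = ωL = 2765 Ω
X_C = 1/(ωC) = 22100 Ω
Parallel: admittances add. Y = 1/R + 1/(jωL) + jωC
Y = (0.0001235 − j0.0003165) S
|Y| = 0.0003397 S → |Z| = 1/|Y| = 2944 Ω, ∠Z = −∠Y = 68.69°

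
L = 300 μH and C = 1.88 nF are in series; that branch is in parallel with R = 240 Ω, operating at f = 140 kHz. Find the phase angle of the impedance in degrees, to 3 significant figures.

-35.2°

ω = 2πf = 879600 rad/s
X_L = ωL = 264 Ω
X_C = 1/(ωC) = 605 Ω
Branch 1: Z₁ = R = 240 Ω
Branch 2 (series LC): Z₂ = j(X_L − X_C) = −j341 Ω
Parallel: Z = Z₁Z₂/(Z₁+Z₂), |Z| = 196 Ω, ∠Z = -35.2°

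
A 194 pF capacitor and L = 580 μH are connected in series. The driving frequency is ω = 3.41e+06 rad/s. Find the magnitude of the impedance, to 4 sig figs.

466.2 Ω

X_L = ωL = 1978 Ω
X_C = 1/(ωC) = 1512 Ω
Net reactance X = X_L − X_C = 466.2 Ω
Z = j466.2 Ω
|Z| = √(0² + 466.2²) = 466.2 Ω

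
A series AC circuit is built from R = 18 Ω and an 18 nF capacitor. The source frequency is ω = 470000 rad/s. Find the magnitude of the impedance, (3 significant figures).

X_C = 1/(ωC) = 118 Ω
Z = 18.0 − j118 Ω
|Z| = √(18.0² + 118²) = 120 Ω

120 Ω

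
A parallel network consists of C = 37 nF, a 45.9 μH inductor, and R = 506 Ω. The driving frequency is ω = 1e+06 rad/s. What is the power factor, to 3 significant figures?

X_L = ωL = 45.9 Ω
X_C = 1/(ωC) = 27.0 Ω
Parallel: admittances add. Y = 1/R + 1/(jωL) + jωC
Y = (0.00198 + j0.0152) S
|Y| = 0.0153 S → |Z| = 1/|Y| = 65.2 Ω, ∠Z = −∠Y = -82.6°
cos φ = cos(-82.6°) = 0.129

0.129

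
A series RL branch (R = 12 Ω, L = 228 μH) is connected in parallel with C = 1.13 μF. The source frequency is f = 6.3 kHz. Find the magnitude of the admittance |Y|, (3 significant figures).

ω = 2πf = 39580 rad/s
X_L = ωL = 9.03 Ω
X_C = 1/(ωC) = 22.4 Ω
Branch 1 (R+jX_L): Z₁ = 12.0 + j9.03 Ω, |Z₁| = 15.0 Ω
Branch 2 (−jX_C): Z₂ = −j22.4 Ω
Parallel: Z = Z₁Z₂/(Z₁+Z₂), |Z| = 18.7 Ω, ∠Z = -5.05°
|Y| = 1/|Z| = 53.4 mS

53.4 mS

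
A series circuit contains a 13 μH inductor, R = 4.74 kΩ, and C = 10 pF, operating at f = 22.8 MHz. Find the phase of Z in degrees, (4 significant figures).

13.80°

ω = 2πf = 1.433e+08 rad/s
X_L = ωL = 1862 Ω
X_C = 1/(ωC) = 698.0 Ω
Net reactance X = X_L − X_C = 1164 Ω
Z = 4740 + j1164 Ω
|Z| = √(4740² + 1164²) = 4881 Ω
∠Z = arctan(1164/4740) = 13.80°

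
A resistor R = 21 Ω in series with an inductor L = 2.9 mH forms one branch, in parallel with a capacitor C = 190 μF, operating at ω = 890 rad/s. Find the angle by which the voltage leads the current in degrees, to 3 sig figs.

X_L = ωL = 2.58 Ω
X_C = 1/(ωC) = 5.91 Ω
Branch 1 (R+jX_L): Z₁ = 21.0 + j2.58 Ω, |Z₁| = 21.2 Ω
Branch 2 (−jX_C): Z₂ = −j5.91 Ω
Parallel: Z = Z₁Z₂/(Z₁+Z₂), |Z| = 5.88 Ω, ∠Z = -74.0°

-74.0°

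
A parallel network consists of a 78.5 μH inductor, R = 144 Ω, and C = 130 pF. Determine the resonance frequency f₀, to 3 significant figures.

1.58 MHz

ω₀ = 1/√(LC) = 1/√(7.85e-05 × 1.3e-10) = 9.899e+06 rad/s
f₀ = ω₀/(2π) = 1.58 MHz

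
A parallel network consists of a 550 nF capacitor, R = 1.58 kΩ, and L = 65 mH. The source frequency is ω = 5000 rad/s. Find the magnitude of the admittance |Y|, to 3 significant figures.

712 μS

X_L = ωL = 325 Ω
X_C = 1/(ωC) = 364 Ω
Parallel: admittances add. Y = 1/R + 1/(jωL) + jωC
Y = (0.000633 − j0.000327) S
|Y| = 0.000712 S → |Z| = 1/|Y| = 1400 Ω, ∠Z = −∠Y = 27.3°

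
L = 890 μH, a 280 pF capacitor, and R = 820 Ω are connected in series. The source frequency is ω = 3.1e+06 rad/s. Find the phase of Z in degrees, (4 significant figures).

X_L = ωL = 2759 Ω
X_C = 1/(ωC) = 1152 Ω
Net reactance X = X_L − X_C = 1607 Ω
Z = 820.0 + j1607 Ω
|Z| = √(820.0² + 1607²) = 1804 Ω
∠Z = arctan(1607/820.0) = 62.97°

62.97°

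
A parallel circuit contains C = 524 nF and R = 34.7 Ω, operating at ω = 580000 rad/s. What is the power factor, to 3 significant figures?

0.0944

X_C = 1/(ωC) = 3.29 Ω
Parallel: admittances add. Y = 1/R + jωC
Y = (0.0288 + j0.304) S
|Y| = 0.305 S → |Z| = 1/|Y| = 3.28 Ω, ∠Z = −∠Y = -84.6°
cos φ = cos(-84.6°) = 0.0944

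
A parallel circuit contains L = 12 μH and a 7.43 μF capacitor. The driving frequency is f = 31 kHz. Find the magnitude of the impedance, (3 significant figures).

ω = 2πf = 194800 rad/s
X_L = ωL = 2.34 Ω
X_C = 1/(ωC) = 0.691 Ω
Parallel: admittances add. Y = 1/(jωL) + jωC
Y = (0 + j1.02) S
|Y| = 1.02 S → |Z| = 1/|Y| = 0.981 Ω, ∠Z = −∠Y = -90.0°

0.981 Ω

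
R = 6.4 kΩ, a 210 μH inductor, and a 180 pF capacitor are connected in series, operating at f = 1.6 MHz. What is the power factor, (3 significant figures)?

ω = 2πf = 1.005e+07 rad/s
X_L = ωL = 2110 Ω
X_C = 1/(ωC) = 553 Ω
Net reactance X = X_L − X_C = 1560 Ω
Z = 6400 + j1560 Ω
|Z| = √(6400² + 1560²) = 6590 Ω
∠Z = arctan(1560/6400) = 13.7°
cos φ = cos(13.7°) = 0.972

0.972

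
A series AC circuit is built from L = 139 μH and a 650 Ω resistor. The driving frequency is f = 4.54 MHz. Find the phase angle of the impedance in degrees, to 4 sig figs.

80.69°

ω = 2πf = 2.853e+07 rad/s
X_L = ωL = 3965 Ω
Z = 650.0 + j3965 Ω
|Z| = √(650.0² + 3965²) = 4018 Ω
∠Z = arctan(3965/650.0) = 80.69°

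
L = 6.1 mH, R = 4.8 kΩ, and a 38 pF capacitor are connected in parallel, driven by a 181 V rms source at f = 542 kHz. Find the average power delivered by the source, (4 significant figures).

ω = 2πf = 3.405e+06 rad/s
X_L = ωL = 20770 Ω
X_C = 1/(ωC) = 7727 Ω
Parallel: admittances add. Y = 1/R + 1/(jωL) + jωC
Y = (0.0002083 + j8.127e-05) S
|Y| = 0.0002236 S → |Z| = 1/|Y| = 4472 Ω, ∠Z = −∠Y = -21.31°
I = V/|Z| = 40.48 mA
P = VI cos φ = 181 × 0.04048 × cos(-21.31°) = 6.825 W

6.825 W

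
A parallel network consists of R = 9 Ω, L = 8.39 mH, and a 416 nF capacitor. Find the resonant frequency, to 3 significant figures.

ω₀ = 1/√(LC) = 1/√(0.00839 × 4.16e-07) = 16930 rad/s
f₀ = ω₀/(2π) = 2.69 kHz

2.69 kHz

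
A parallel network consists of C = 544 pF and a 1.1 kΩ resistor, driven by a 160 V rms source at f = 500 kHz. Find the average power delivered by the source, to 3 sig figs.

23.3 W

ω = 2πf = 3.142e+06 rad/s
X_C = 1/(ωC) = 585 Ω
Parallel: admittances add. Y = 1/R + jωC
Y = (0.000909 + j0.00171) S
|Y| = 0.00194 S → |Z| = 1/|Y| = 517 Ω, ∠Z = −∠Y = -62.0°
I = V/|Z| = 310 mA
P = VI cos φ = 160 × 0.310 × cos(-62.0°) = 23.3 W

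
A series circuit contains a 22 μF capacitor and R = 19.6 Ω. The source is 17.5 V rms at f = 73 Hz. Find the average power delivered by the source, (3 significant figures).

588 mW

ω = 2πf = 458.7 rad/s
X_C = 1/(ωC) = 99.1 Ω
Z = 19.6 − j99.1 Ω
|Z| = √(19.6² + 99.1²) = 101 Ω
∠Z = arctan(-99.1/19.6) = -78.8°
I = V/|Z| = 173 mA
P = VI cos φ = 17.5 × 0.173 × cos(-78.8°) = 588 mW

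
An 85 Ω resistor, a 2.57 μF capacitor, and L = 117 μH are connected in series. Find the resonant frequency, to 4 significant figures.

9.178 kHz

ω₀ = 1/√(LC) = 1/√(0.000117 × 2.57e-06) = 57670 rad/s
f₀ = ω₀/(2π) = 9.178 kHz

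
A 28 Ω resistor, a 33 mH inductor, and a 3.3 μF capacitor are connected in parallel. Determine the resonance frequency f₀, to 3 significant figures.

482 Hz

ω₀ = 1/√(LC) = 1/√(0.033 × 3.3e-06) = 3030 rad/s
f₀ = ω₀/(2π) = 482 Hz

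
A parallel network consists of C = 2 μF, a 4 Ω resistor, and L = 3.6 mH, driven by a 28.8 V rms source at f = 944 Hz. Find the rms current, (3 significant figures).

ω = 2πf = 5931 rad/s
X_L = ωL = 21.4 Ω
X_C = 1/(ωC) = 84.3 Ω
Parallel: admittances add. Y = 1/R + 1/(jωL) + jωC
Y = (0.250 − j0.0350) S
|Y| = 0.252 S → |Z| = 1/|Y| = 3.96 Ω, ∠Z = −∠Y = 7.96°
I = V/|Z| = 28.8/3.96 = 7.27 A

7.27 A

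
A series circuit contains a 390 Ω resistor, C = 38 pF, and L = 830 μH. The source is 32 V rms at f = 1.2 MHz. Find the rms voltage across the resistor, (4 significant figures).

4.465 V

ω = 2πf = 7.54e+06 rad/s
X_L = ωL = 6258 Ω
X_C = 1/(ωC) = 3490 Ω
Net reactance X = X_L − X_C = 2768 Ω
Z = 390.0 + j2768 Ω
|Z| = √(390.0² + 2768²) = 2795 Ω
I = V/|Z| = 11.45 mA
V_R = I·|Z_R| = 0.01145 × 390.0 = 4.465 V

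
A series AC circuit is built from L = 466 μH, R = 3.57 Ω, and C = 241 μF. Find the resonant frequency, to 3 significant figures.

ω₀ = 1/√(LC) = 1/√(0.000466 × 0.000241) = 2984 rad/s
f₀ = ω₀/(2π) = 475 Hz

475 Hz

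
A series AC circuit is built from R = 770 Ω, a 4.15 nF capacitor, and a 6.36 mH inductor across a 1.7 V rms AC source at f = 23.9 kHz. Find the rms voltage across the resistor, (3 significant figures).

1.30 V

ω = 2πf = 150200 rad/s
X_L = ωL = 955 Ω
X_C = 1/(ωC) = 1600 Ω
Net reactance X = X_L − X_C = -650 Ω
Z = 770 − j650 Ω
|Z| = √(770² + 650²) = 1010 Ω
I = V/|Z| = 1.69 mA
V_R = I·|Z_R| = 0.00169 × 770 = 1.30 V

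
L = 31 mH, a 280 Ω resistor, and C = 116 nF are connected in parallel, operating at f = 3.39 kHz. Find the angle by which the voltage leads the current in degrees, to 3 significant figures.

ω = 2πf = 21300 rad/s
X_L = ωL = 660 Ω
X_C = 1/(ωC) = 405 Ω
Parallel: admittances add. Y = 1/R + 1/(jωL) + jωC
Y = (0.00357 + j0.000956) S
|Y| = 0.00370 S → |Z| = 1/|Y| = 270 Ω, ∠Z = −∠Y = -15.0°

-15.0°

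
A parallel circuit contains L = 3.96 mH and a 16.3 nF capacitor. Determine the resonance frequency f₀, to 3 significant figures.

19.8 kHz

ω₀ = 1/√(LC) = 1/√(0.00396 × 1.63e-08) = 124500 rad/s
f₀ = ω₀/(2π) = 19.8 kHz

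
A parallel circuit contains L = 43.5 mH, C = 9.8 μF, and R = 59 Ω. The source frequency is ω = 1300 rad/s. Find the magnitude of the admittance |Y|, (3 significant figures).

X_L = ωL = 56.5 Ω
X_C = 1/(ωC) = 78.5 Ω
Parallel: admittances add. Y = 1/R + 1/(jωL) + jωC
Y = (0.0169 − j0.00494) S
|Y| = 0.0177 S → |Z| = 1/|Y| = 56.6 Ω, ∠Z = −∠Y = 16.3°

17.7 mS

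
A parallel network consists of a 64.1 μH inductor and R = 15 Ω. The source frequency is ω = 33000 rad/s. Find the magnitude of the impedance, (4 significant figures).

2.095 Ω

X_L = ωL = 2.115 Ω
Parallel: admittances add. Y = 1/R + 1/(jωL)
Y = (0.06667 − j0.4727) S
|Y| = 0.4774 S → |Z| = 1/|Y| = 2.095 Ω, ∠Z = −∠Y = 81.97°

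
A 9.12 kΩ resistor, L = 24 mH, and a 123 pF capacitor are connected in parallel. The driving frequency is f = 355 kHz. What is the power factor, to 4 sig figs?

ω = 2πf = 2.231e+06 rad/s
X_L = ωL = 53530 Ω
X_C = 1/(ωC) = 3645 Ω
Parallel: admittances add. Y = 1/R + 1/(jωL) + jωC
Y = (0.0001096 + j0.0002557) S
|Y| = 0.0002782 S → |Z| = 1/|Y| = 3595 Ω, ∠Z = −∠Y = -66.79°
cos φ = cos(-66.79°) = 0.3941

0.3941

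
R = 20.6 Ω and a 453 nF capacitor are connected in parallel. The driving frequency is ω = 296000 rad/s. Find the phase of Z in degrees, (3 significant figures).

-70.1°

X_C = 1/(ωC) = 7.46 Ω
Parallel: admittances add. Y = 1/R + jωC
Y = (0.0485 + j0.134) S
|Y| = 0.143 S → |Z| = 1/|Y| = 7.01 Ω, ∠Z = −∠Y = -70.1°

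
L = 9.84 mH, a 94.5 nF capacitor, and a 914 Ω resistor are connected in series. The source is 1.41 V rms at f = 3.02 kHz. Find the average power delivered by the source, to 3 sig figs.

ω = 2πf = 18980 rad/s
X_L = ωL = 187 Ω
X_C = 1/(ωC) = 558 Ω
Net reactance X = X_L − X_C = -371 Ω
Z = 914 − j371 Ω
|Z| = √(914² + 371²) = 986 Ω
∠Z = arctan(-371/914) = -22.1°
I = V/|Z| = 1.43 mA
P = VI cos φ = 1.41 × 0.00143 × cos(-22.1°) = 1.87 mW

1.87 mW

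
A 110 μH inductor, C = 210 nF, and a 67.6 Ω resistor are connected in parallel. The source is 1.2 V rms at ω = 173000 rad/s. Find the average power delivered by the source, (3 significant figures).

X_L = ωL = 19.0 Ω
X_C = 1/(ωC) = 27.5 Ω
Parallel: admittances add. Y = 1/R + 1/(jωL) + jωC
Y = (0.0148 − j0.0162) S
|Y| = 0.0220 S → |Z| = 1/|Y| = 45.6 Ω, ∠Z = −∠Y = 47.6°
I = V/|Z| = 26.3 mA
P = VI cos φ = 1.2 × 0.0263 × cos(47.6°) = 21.3 mW

21.3 mW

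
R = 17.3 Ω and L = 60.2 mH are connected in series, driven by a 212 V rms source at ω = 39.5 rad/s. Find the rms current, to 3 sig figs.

X_L = ωL = 2.38 Ω
Z = 17.3 + j2.38 Ω
|Z| = √(17.3² + 2.38²) = 17.5 Ω
I = V/|Z| = 212/17.5 = 12.1 A

12.1 A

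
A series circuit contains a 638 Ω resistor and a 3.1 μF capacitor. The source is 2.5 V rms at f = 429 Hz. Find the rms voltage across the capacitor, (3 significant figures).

ω = 2πf = 2695 rad/s
X_C = 1/(ωC) = 120 Ω
Z = 638 − j120 Ω
|Z| = √(638² + 120²) = 649 Ω
I = V/|Z| = 3.85 mA
V_C = I·|Z_C| = 0.00385 × 120 = 0.461 V

0.461 V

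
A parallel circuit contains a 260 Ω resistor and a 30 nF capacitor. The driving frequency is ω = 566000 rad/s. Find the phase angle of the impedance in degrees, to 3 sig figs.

X_C = 1/(ωC) = 58.9 Ω
Parallel: admittances add. Y = 1/R + jωC
Y = (0.00385 + j0.0170) S
|Y| = 0.0174 S → |Z| = 1/|Y| = 57.4 Ω, ∠Z = −∠Y = -77.2°

-77.2°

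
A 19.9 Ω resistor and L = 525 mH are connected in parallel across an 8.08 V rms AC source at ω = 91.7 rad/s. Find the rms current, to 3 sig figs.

439 mA

X_L = ωL = 48.1 Ω
Parallel: admittances add. Y = 1/R + 1/(jωL)
Y = (0.0503 − j0.0208) S
|Y| = 0.0544 S → |Z| = 1/|Y| = 18.4 Ω, ∠Z = −∠Y = 22.5°
I = V/|Z| = 8.08/18.4 = 439 mA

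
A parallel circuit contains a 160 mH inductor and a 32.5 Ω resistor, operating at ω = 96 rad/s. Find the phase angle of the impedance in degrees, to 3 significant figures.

64.7°

X_L = ωL = 15.4 Ω
Parallel: admittances add. Y = 1/R + 1/(jωL)
Y = (0.0308 − j0.0651) S
|Y| = 0.0720 S → |Z| = 1/|Y| = 13.9 Ω, ∠Z = −∠Y = 64.7°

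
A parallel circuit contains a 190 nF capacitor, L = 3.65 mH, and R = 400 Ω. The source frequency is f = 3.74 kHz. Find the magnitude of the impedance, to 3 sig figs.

ω = 2πf = 23500 rad/s
X_L = ωL = 85.8 Ω
X_C = 1/(ωC) = 224 Ω
Parallel: admittances add. Y = 1/R + 1/(jωL) + jωC
Y = (0.00250 − j0.00719) S
|Y| = 0.00762 S → |Z| = 1/|Y| = 131 Ω, ∠Z = −∠Y = 70.8°

131 Ω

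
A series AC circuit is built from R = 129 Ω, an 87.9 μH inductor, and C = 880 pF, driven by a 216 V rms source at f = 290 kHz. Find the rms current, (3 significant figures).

ω = 2πf = 1.822e+06 rad/s
X_L = ωL = 160 Ω
X_C = 1/(ωC) = 624 Ω
Net reactance X = X_L − X_C = -463 Ω
Z = 129 − j463 Ω
|Z| = √(129² + 463²) = 481 Ω
I = V/|Z| = 216/481 = 449 mA

449 mA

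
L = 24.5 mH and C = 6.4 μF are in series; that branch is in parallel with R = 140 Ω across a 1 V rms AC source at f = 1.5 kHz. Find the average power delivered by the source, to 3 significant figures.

7.14 mW

ω = 2πf = 9425 rad/s
X_L = ωL = 231 Ω
X_C = 1/(ωC) = 16.6 Ω
Branch 1: Z₁ = R = 140 Ω
Branch 2 (series LC): Z₂ = j(X_L − X_C) = j214 Ω
Parallel: Z = Z₁Z₂/(Z₁+Z₂), |Z| = 117 Ω, ∠Z = 33.2°
I = V/|Z| = 8.53 mA
P = VI cos φ = 1 × 0.00853 × cos(33.2°) = 7.14 mW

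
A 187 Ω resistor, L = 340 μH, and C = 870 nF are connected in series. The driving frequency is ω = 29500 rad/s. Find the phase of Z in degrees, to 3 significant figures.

-8.80°

X_L = ωL = 10.0 Ω
X_C = 1/(ωC) = 39.0 Ω
Net reactance X = X_L − X_C = -28.9 Ω
Z = 187 − j28.9 Ω
|Z| = √(187² + 28.9²) = 189 Ω
∠Z = arctan(-28.9/187) = -8.80°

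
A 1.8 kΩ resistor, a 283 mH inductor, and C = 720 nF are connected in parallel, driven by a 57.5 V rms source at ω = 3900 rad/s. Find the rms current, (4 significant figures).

X_L = ωL = 1104 Ω
X_C = 1/(ωC) = 356.1 Ω
Parallel: admittances add. Y = 1/R + 1/(jωL) + jωC
Y = (0.0005556 + j0.001902) S
|Y| = 0.001981 S → |Z| = 1/|Y| = 504.7 Ω, ∠Z = −∠Y = -73.72°
I = V/|Z| = 57.5/504.7 = 113.9 mA

113.9 mA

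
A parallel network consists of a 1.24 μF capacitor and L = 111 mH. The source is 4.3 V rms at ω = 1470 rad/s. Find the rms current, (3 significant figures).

18.5 mA

X_L = ωL = 163 Ω
X_C = 1/(ωC) = 549 Ω
Parallel: admittances add. Y = 1/(jωL) + jωC
Y = (0 − j0.00431) S
|Y| = 0.00431 S → |Z| = 1/|Y| = 232 Ω, ∠Z = −∠Y = 90.0°
I = V/|Z| = 4.3/232 = 18.5 mA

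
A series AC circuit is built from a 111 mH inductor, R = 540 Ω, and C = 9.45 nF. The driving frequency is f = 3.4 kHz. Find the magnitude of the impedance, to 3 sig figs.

2640 Ω

ω = 2πf = 21360 rad/s
X_L = ωL = 2370 Ω
X_C = 1/(ωC) = 4950 Ω
Net reactance X = X_L − X_C = -2580 Ω
Z = 540 − j2580 Ω
|Z| = √(540² + 2580²) = 2640 Ω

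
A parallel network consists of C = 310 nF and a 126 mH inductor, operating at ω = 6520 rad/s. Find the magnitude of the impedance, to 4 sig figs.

1244 Ω

X_L = ωL = 821.5 Ω
X_C = 1/(ωC) = 494.8 Ω
Parallel: admittances add. Y = 1/(jωL) + jωC
Y = (0 + j0.0008039) S
|Y| = 0.0008039 S → |Z| = 1/|Y| = 1244 Ω, ∠Z = −∠Y = -90.00°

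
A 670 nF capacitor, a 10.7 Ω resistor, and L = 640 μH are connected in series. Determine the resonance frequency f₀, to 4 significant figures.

7.686 kHz

ω₀ = 1/√(LC) = 1/√(0.00064 × 6.7e-07) = 48290 rad/s
f₀ = ω₀/(2π) = 7.686 kHz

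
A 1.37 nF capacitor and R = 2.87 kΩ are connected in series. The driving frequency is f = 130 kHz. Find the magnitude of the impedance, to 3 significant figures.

ω = 2πf = 816800 rad/s
X_C = 1/(ωC) = 894 Ω
Z = 2870 − j894 Ω
|Z| = √(2870² + 894²) = 3010 Ω

3010 Ω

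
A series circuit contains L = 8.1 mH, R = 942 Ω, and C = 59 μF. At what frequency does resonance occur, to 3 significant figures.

ω₀ = 1/√(LC) = 1/√(0.0081 × 5.9e-05) = 1447 rad/s
f₀ = ω₀/(2π) = 230 Hz

230 Hz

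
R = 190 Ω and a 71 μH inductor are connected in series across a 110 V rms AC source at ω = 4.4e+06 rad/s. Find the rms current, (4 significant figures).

300.8 mA

X_L = ωL = 312.4 Ω
Z = 190.0 + j312.4 Ω
|Z| = √(190.0² + 312.4²) = 365.6 Ω
I = V/|Z| = 110/365.6 = 300.8 mA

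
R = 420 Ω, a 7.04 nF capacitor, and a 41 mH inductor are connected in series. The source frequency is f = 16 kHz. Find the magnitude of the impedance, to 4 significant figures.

2741 Ω

ω = 2πf = 100500 rad/s
X_L = ωL = 4122 Ω
X_C = 1/(ωC) = 1413 Ω
Net reactance X = X_L − X_C = 2709 Ω
Z = 420.0 + j2709 Ω
|Z| = √(420.0² + 2709²) = 2741 Ω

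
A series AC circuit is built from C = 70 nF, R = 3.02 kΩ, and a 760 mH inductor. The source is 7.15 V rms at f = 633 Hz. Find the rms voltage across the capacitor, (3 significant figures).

8.36 V

ω = 2πf = 3977 rad/s
X_L = ωL = 3020 Ω
X_C = 1/(ωC) = 3590 Ω
Net reactance X = X_L − X_C = -569 Ω
Z = 3020 − j569 Ω
|Z| = √(3020² + 569²) = 3070 Ω
I = V/|Z| = 2.33 mA
V_C = I·|Z_C| = 0.00233 × 3590 = 8.36 V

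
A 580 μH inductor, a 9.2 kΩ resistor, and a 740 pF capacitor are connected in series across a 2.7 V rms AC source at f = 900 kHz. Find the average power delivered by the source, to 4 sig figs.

ω = 2πf = 5.655e+06 rad/s
X_L = ωL = 3280 Ω
X_C = 1/(ωC) = 239.0 Ω
Net reactance X = X_L − X_C = 3041 Ω
Z = 9200 + j3041 Ω
|Z| = √(9200² + 3041²) = 9690 Ω
∠Z = arctan(3041/9200) = 18.29°
I = V/|Z| = 278.7 μA
P = VI cos φ = 2.7 × 0.0002787 × cos(18.29°) = 714.3 μW

714.3 μW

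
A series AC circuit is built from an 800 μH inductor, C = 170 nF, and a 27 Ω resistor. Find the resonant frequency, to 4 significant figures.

13.65 kHz

ω₀ = 1/√(LC) = 1/√(0.0008 × 1.7e-07) = 85750 rad/s
f₀ = ω₀/(2π) = 13.65 kHz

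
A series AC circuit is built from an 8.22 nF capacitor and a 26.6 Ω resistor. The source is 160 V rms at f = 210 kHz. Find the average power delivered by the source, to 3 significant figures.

74.0 W

ω = 2πf = 1.319e+06 rad/s
X_C = 1/(ωC) = 92.2 Ω
Z = 26.6 − j92.2 Ω
|Z| = √(26.6² + 92.2²) = 96.0 Ω
∠Z = arctan(-92.2/26.6) = -73.9°
I = V/|Z| = 1.67 A
P = VI cos φ = 160 × 1.67 × cos(-73.9°) = 74.0 W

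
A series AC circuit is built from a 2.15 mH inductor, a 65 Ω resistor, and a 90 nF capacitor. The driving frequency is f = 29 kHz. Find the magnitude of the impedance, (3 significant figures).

337 Ω

ω = 2πf = 182200 rad/s
X_L = ωL = 392 Ω
X_C = 1/(ωC) = 61.0 Ω
Net reactance X = X_L − X_C = 331 Ω
Z = 65.0 + j331 Ω
|Z| = √(65.0² + 331²) = 337 Ω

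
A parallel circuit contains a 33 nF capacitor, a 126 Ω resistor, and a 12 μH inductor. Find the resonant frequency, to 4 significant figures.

252.9 kHz

ω₀ = 1/√(LC) = 1/√(1.2e-05 × 3.3e-08) = 1.589e+06 rad/s
f₀ = ω₀/(2π) = 252.9 kHz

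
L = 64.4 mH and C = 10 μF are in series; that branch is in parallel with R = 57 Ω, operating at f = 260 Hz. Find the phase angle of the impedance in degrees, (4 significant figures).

52.34°

ω = 2πf = 1634 rad/s
X_L = ωL = 105.2 Ω
X_C = 1/(ωC) = 61.21 Ω
Branch 1: Z₁ = R = 57.00 Ω
Branch 2 (series LC): Z₂ = j(X_L − X_C) = j43.99 Ω
Parallel: Z = Z₁Z₂/(Z₁+Z₂), |Z| = 34.83 Ω, ∠Z = 52.34°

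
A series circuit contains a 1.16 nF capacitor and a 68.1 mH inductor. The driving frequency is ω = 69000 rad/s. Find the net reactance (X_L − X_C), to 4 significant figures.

-7795 Ω

X_L = ωL = 4699 Ω
X_C = 1/(ωC) = 12490 Ω
X = 4699 − 12490 = -7795 Ω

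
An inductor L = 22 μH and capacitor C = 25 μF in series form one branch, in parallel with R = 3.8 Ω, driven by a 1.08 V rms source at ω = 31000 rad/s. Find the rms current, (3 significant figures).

X_L = ωL = 0.682 Ω
X_C = 1/(ωC) = 1.29 Ω
Branch 1: Z₁ = R = 3.80 Ω
Branch 2 (series LC): Z₂ = j(X_L − X_C) = −j0.608 Ω
Parallel: Z = Z₁Z₂/(Z₁+Z₂), |Z| = 0.601 Ω, ∠Z = -80.9°
I = V/|Z| = 1.08/0.601 = 1.80 A

1.80 A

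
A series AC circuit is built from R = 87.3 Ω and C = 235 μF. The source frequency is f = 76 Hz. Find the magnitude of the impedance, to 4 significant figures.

ω = 2πf = 477.5 rad/s
X_C = 1/(ωC) = 8.911 Ω
Z = 87.30 − j8.911 Ω
|Z| = √(87.30² + 8.911²) = 87.75 Ω

87.75 Ω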